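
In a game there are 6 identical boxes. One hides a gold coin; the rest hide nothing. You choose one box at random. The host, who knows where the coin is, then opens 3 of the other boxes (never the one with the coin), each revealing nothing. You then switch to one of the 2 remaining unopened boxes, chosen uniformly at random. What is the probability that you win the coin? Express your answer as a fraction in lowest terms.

5/12

Your original box holds the coin with probability 1/6, so the other 5 collectively hold it with probability 5/6.
The host can always find 3 empty boxes to open, so the reveals don't change that 5/6; it is now spread over the 2 remaining unopened boxes.
P(win by switching) = (5/6) · (1/2) = 5/12.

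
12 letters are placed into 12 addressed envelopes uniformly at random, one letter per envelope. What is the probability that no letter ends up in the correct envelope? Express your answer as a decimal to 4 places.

0.3679

This is the derangement probability: permutations of 12 with no fixed point.
D(12) = 12! · (1 − 1/1! + 1/2! − ··· + (−1)^12/12!) = 176214841.
P = 176214841/479001600 = 16019531/43545600 ≈ 0.3679.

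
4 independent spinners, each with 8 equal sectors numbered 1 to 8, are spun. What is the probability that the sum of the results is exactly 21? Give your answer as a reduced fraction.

71/1024

There are 8^4 = 4096 equally likely outcomes.
The number of ordered 4-tuples from {1,…,8} summing to 21 is 284.
P(sum = 21) = 284/4096 = 71/1024.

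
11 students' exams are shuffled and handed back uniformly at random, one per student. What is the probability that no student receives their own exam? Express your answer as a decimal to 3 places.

0.368

This is the derangement probability: permutations of 11 with no fixed point.
D(11) = 11! · (1 − 1/1! + 1/2! − ··· + (−1)^11/11!) = 14684570.
P = 14684570/39916800 = 1468457/3991680 ≈ 0.368.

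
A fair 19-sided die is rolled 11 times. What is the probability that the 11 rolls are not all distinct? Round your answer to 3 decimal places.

0.974

P(all 11 different) = 19/19 · 18/19 · ··· · 9/19 ≈ 0.026.
P(at least two equal) = 1 − 0.026 = 0.974.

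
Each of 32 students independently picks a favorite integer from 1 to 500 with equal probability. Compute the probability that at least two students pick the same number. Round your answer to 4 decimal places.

0.6371

It's easier to compute the probability that all 32 are distinct.
P(all distinct) = 500/500 · 499/500 · ··· · 469/500 ≈ 0.3629.
So the probability of at least one match is 1 − 0.3629 = 0.6371.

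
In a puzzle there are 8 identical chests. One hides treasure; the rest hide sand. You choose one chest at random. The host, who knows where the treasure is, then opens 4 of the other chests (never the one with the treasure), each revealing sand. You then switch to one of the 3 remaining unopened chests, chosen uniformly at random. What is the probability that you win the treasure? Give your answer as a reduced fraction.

7/24

Your original chest holds the treasure with probability 1/8, so the other 7 collectively hold it with probability 7/8.
The host can always find 4 empty chests to open, so the reveals don't change that 7/8; it is now spread over the 3 remaining unopened chests.
P(win by switching) = (7/8) · (1/3) = 7/24.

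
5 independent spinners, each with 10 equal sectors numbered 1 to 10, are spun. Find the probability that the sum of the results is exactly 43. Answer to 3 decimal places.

There are 10^5 = 100000 equally likely outcomes.
The number of ordered 5-tuples from {1,…,10} summing to 43 is 330.
P(sum = 43) = 330/100000 = 33/10000 ≈ 0.003.

0.003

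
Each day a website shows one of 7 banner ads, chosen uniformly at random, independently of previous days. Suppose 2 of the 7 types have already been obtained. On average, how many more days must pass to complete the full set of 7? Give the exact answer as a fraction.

Starting from 2 distinct types, each trial gives a new one with probability (7−i)/7 when i types are held, so the wait for the next new type is 7/(7−i).
E = 7/5 + 7/4 + 7/3 + 7/2 + 7/1 = 959/60.

959/60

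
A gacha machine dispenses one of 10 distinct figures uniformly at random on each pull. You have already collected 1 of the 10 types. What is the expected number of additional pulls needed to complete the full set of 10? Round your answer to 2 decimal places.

28.29

Starting from 1 distinct type, each trial gives a new one with probability (10−i)/10 when i types are held, so the wait for the next new type is 10/(10−i).
E = 10/9 + 10/8 + 10/7 + 10/6 + 10/5 + 10/4 + 10/3 + 10/2 + 10/1 = 7129/252 ≈ 28.29.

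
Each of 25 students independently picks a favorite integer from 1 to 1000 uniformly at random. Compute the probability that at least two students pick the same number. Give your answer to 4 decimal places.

It's easier to compute the probability that all 25 are distinct.
P(all distinct) = 1000/1000 · 999/1000 · ··· · 976/1000 ≈ 0.7390.
So the probability of at least one match is 1 − 0.7390 = 0.2610.

0.2610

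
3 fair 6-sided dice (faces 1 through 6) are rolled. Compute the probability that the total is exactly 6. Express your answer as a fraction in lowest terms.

There are 6^3 = 216 equally likely outcomes.
The number of ordered 3-tuples from {1,…,6} summing to 6 is 10.
P(sum = 6) = 10/216 = 5/108.

5/108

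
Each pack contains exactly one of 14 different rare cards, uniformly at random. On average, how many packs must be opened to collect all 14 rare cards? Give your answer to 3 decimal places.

After i distinct types are collected, each trial gives a new one with probability (14−i)/14, so the expected wait for the next new type is 14/(14−i).
E = 14/14 + 14/13 + 14/12 + 14/11 + 14/10 + 14/9 + 14/8 + 14/7 + 14/6 + 14/5 + 14/4 + 14/3 + 14/2 + 14/1 = 1171733/25740 ≈ 45.522.

45.522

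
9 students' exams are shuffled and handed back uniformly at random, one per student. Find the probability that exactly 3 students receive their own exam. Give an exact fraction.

53/864

Choose which 3 of the 9 are fixed: C(9,3) = 84 ways.
The remaining 6 must have no fixed point: D(6) = 265.
P = 84·265/362880 = 53/864.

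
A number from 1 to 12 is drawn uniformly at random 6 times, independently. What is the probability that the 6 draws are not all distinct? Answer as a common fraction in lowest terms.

P(all 6 different) = 12/12 · 11/12 · ··· · 7/12 = 385/1728.
P(at least two equal) = 1 − 385/1728 = 1343/1728.

1343/1728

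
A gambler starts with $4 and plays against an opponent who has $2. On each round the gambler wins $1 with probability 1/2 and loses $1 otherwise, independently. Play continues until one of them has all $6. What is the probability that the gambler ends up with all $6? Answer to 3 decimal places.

0.667

With a fair step, P(i) = ½P(i−1) + ½P(i+1) with P(0)=0, P(6)=1 has the linear solution P(i) = i/6.
P(4) = 4/6 = 2/3 ≈ 0.667.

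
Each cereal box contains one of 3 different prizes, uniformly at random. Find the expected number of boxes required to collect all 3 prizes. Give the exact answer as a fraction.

11/2

After i distinct types are collected, each trial gives a new one with probability (3−i)/3, so the expected wait for the next new type is 3/(3−i).
E = 3/3 + 3/2 + 3/1 = 11/2.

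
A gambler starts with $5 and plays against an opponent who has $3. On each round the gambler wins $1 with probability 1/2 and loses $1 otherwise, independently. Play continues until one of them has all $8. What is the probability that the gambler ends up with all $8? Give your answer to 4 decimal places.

0.6250

With a fair step, P(i) = ½P(i−1) + ½P(i+1) with P(0)=0, P(8)=1 has the linear solution P(i) = i/8.
P(5) = 5/8 ≈ 0.6250.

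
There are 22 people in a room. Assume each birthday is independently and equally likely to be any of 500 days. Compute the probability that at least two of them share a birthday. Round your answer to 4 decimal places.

It's easier to compute the probability that all 22 are distinct.
P(all distinct) = 500/500 · 499/500 · ··· · 479/500 ≈ 0.6258.
So the probability of at least one match is 1 − 0.6258 = 0.3742.

0.3742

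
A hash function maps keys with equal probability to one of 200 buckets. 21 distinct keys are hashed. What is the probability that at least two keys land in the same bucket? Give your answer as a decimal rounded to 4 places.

0.6631

It's easier to compute the probability that all 21 are distinct.
P(all distinct) = 200/200 · 199/200 · ··· · 180/200 ≈ 0.3369.
So the probability of at least one match is 1 − 0.3369 = 0.6631.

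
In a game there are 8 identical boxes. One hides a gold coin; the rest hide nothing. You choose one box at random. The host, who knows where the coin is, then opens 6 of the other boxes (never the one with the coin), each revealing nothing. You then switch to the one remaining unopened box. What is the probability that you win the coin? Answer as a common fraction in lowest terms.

7/8

Your original box holds the coin with probability 1/8, so the other 7 collectively hold it with probability 7/8.
The host can always find 6 empty boxes to open, so the reveals don't change that 7/8; it is now spread over the 1 remaining unopened box.
P(win by switching) = (7/8) · (1/1) = 7/8.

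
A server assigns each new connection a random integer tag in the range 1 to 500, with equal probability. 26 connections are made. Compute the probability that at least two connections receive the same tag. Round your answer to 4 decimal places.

It's easier to compute the probability that all 26 are distinct.
P(all distinct) = 500/500 · 499/500 · ··· · 475/500 ≈ 0.5162.
So the probability of at least one match is 1 − 0.5162 = 0.4838.

0.4838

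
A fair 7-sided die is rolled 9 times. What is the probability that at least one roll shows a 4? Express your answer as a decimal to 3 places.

P(no roll shows a 4) = (6/7)^9 ≈ 0.250.
P(at least one) = 1 − 0.250 = 0.750.

0.750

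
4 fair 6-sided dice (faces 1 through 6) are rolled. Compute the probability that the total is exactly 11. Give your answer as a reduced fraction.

There are 6^4 = 1296 equally likely outcomes.
The number of ordered 4-tuples from {1,…,6} summing to 11 is 104.
P(sum = 11) = 104/1296 = 13/162.

13/162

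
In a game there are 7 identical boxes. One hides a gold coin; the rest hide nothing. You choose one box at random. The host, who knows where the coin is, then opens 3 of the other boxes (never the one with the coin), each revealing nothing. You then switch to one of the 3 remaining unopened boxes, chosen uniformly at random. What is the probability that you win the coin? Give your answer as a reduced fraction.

2/7

Your original box holds the coin with probability 1/7, so the other 6 collectively hold it with probability 6/7.
The host can always find 3 empty boxes to open, so the reveals don't change that 6/7; it is now spread over the 3 remaining unopened boxes.
P(win by switching) = (6/7) · (1/3) = 2/7.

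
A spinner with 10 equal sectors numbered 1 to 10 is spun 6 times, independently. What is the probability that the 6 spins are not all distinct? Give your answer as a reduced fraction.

1061/1250

P(all 6 different) = 10/10 · 9/10 · ··· · 5/10 = 189/1250.
P(at least two equal) = 1 − 189/1250 = 1061/1250.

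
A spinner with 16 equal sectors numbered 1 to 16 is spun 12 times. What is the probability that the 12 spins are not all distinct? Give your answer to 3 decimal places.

P(all 12 different) = 16/16 · 15/16 · ··· · 5/16 ≈ 0.003.
P(at least two equal) = 1 − 0.003 = 0.997.

0.997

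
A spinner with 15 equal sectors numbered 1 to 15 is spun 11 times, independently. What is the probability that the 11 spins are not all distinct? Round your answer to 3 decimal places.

0.994

P(all 11 different) = 15/15 · 14/15 · ··· · 5/15 ≈ 0.006.
P(at least two equal) = 1 − 0.006 = 0.994.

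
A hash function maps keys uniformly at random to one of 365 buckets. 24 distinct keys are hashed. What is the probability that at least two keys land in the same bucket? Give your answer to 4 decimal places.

It's easier to compute the probability that all 24 are distinct.
P(all distinct) = 365/365 · 364/365 · ··· · 342/365 ≈ 0.4617.
So the probability of at least one match is 1 − 0.4617 = 0.5383.

0.5383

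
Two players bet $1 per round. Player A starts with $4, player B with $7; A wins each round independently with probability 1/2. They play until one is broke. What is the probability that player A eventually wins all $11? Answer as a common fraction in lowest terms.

With a fair step, P(i) = ½P(i−1) + ½P(i+1) with P(0)=0, P(11)=1 has the linear solution P(i) = i/11.
P(4) = 4/11.

4/11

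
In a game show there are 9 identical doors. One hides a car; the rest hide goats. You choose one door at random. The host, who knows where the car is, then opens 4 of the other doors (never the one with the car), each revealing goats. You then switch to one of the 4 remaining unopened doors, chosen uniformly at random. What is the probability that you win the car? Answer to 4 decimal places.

Your original door holds the car with probability 1/9, so the other 8 collectively hold it with probability 8/9.
The host can always find 4 empty doors to open, so the reveals don't change that 8/9; it is now spread over the 4 remaining unopened doors.
P(win by switching) = (8/9) · (1/4) = 2/9 ≈ 0.2222.

0.2222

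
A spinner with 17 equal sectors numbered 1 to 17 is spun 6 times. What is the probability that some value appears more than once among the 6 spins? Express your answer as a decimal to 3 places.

P(all 6 different) = 17/17 · 16/17 · ··· · 12/17 ≈ 0.369.
P(at least two equal) = 1 − 0.369 = 0.631.

0.631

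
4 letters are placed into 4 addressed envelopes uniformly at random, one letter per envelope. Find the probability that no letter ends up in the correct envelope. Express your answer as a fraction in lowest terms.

This is the derangement probability: permutations of 4 with no fixed point.
D(4) = 4! · (1 − 1/1! + 1/2! − ··· + (−1)^4/4!) = 9.
P = 9/24 = 3/8.

3/8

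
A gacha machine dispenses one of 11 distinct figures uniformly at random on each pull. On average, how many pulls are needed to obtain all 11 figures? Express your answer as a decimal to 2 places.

33.22

After i distinct types are collected, each trial gives a new one with probability (11−i)/11, so the expected wait for the next new type is 11/(11−i).
E = 11/11 + 11/10 + 11/9 + 11/8 + 11/7 + 11/6 + 11/5 + 11/4 + 11/3 + 11/2 + 11/1 = 83711/2520 ≈ 33.22.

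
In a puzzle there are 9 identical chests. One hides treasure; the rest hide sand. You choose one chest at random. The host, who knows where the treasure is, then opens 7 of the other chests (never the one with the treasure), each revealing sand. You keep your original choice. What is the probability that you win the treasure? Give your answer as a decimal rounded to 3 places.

The host can always open 7 empty chests regardless of your choice, so the reveals give no information about your original chest.
P(win by staying) = 1/9 ≈ 0.111.

0.111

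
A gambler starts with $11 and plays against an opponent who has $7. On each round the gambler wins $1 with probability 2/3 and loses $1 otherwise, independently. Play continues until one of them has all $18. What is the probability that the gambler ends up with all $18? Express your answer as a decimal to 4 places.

Let r = q/p = (1/3)/(2/3) = 1/2. The recurrence P(i) = p·P(i+1) + q·P(i−1) with P(0)=0, P(18)=1 gives P(i) = (1 − r^i)/(1 − r^18).
P(11) = (1 − (1/2)^11) / (1 − (1/2)^18) = 262016/262143 ≈ 0.9995.

0.9995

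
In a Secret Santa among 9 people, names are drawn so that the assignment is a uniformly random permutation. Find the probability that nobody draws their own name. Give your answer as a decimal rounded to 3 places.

This is the derangement probability: permutations of 9 with no fixed point.
D(9) = 9! · (1 − 1/1! + 1/2! − ··· + (−1)^9/9!) = 133496.
P = 133496/362880 = 16687/45360 ≈ 0.368.

0.368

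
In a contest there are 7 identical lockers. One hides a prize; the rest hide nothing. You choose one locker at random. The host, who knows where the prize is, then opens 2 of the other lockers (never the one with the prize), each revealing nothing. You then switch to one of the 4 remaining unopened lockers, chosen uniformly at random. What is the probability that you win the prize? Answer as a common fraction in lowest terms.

Your original locker holds the prize with probability 1/7, so the other 6 collectively hold it with probability 6/7.
The host can always find 2 empty lockers to open, so the reveals don't change that 6/7; it is now spread over the 4 remaining unopened lockers.
P(win by switching) = (6/7) · (1/4) = 3/14.

3/14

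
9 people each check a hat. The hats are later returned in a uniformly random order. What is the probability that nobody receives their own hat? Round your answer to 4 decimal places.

0.3679

This is the derangement probability: permutations of 9 with no fixed point.
D(9) = 9! · (1 − 1/1! + 1/2! − ··· + (−1)^9/9!) = 133496.
P = 133496/362880 = 16687/45360 ≈ 0.3679.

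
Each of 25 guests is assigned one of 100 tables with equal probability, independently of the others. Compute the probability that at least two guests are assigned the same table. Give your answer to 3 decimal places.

It's easier to compute the probability that all 25 are distinct.
P(all distinct) = 100/100 · 99/100 · ··· · 76/100 ≈ 0.038.
So the probability of at least one match is 1 − 0.038 = 0.962.

0.962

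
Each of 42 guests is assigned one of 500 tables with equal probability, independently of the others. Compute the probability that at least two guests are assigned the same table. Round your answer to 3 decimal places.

It's easier to compute the probability that all 42 are distinct.
P(all distinct) = 500/500 · 499/500 · ··· · 459/500 ≈ 0.170.
So the probability of at least one match is 1 − 0.170 = 0.830.

0.830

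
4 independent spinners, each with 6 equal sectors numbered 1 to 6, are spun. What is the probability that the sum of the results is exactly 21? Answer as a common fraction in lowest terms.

There are 6^4 = 1296 equally likely outcomes.
The number of ordered 4-tuples from {1,…,6} summing to 21 is 20.
P(sum = 21) = 20/1296 = 5/324.

5/324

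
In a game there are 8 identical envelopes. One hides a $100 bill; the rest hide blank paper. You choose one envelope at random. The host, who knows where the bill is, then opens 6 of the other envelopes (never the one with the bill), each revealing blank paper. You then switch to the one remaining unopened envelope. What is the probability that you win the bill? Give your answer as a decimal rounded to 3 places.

Your original envelope holds the bill with probability 1/8, so the other 7 collectively hold it with probability 7/8.
The host can always find 6 empty envelopes to open, so the reveals don't change that 7/8; it is now spread over the 1 remaining unopened envelope.
P(win by switching) = (7/8) · (1/1) = 7/8 ≈ 0.875.

0.875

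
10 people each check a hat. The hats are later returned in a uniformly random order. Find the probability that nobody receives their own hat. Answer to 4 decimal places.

0.3679

This is the derangement probability: permutations of 10 with no fixed point.
D(10) = 10! · (1 − 1/1! + 1/2! − ··· + (−1)^10/10!) = 1334961.
P = 1334961/3628800 = 16481/44800 ≈ 0.3679.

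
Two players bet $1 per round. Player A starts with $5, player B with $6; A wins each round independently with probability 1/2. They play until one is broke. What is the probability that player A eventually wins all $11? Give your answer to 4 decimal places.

0.4545

With a fair step, P(i) = ½P(i−1) + ½P(i+1) with P(0)=0, P(11)=1 has the linear solution P(i) = i/11.
P(5) = 5/11 ≈ 0.4545.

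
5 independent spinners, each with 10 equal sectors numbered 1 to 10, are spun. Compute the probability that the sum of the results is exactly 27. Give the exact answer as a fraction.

3/50

There are 10^5 = 100000 equally likely outcomes.
The number of ordered 5-tuples from {1,…,10} summing to 27 is 6000.
P(sum = 27) = 6000/100000 = 3/50.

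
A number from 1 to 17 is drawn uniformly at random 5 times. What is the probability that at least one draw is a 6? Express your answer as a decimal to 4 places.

0.2615

P(no draw is a 6) = (16/17)^5 ≈ 0.7385.
P(at least one) = 1 − 0.7385 = 0.2615.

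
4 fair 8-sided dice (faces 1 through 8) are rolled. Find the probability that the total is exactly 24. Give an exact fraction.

There are 8^4 = 4096 equally likely outcomes.
The number of ordered 4-tuples from {1,…,8} summing to 24 is 161.
P(sum = 24) = 161/4096.

161/4096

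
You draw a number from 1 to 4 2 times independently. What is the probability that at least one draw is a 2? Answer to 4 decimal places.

P(no draw is a 2) = (3/4)^2 ≈ 0.5625.
P(at least one) = 1 − 0.5625 = 0.4375.

0.4375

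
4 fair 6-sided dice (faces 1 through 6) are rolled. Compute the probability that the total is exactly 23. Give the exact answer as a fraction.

1/324

There are 6^4 = 1296 equally likely outcomes.
The number of ordered 4-tuples from {1,…,6} summing to 23 is 4.
P(sum = 23) = 4/1296 = 1/324.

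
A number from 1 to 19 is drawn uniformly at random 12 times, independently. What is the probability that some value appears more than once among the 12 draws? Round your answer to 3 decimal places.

0.989

P(all 12 different) = 19/19 · 18/19 · ··· · 8/19 ≈ 0.011.
P(at least two equal) = 1 − 0.011 = 0.989.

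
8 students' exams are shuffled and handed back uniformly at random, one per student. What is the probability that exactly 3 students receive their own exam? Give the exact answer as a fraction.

11/180

Choose which 3 of the 8 are fixed: C(8,3) = 56 ways.
The remaining 5 must have no fixed point: D(5) = 44.
P = 56·44/40320 = 11/180.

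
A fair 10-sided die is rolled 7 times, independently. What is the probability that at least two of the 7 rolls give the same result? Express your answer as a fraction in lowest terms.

2936/3125

P(all 7 different) = 10/10 · 9/10 · ··· · 4/10 = 189/3125.
P(at least two equal) = 1 − 189/3125 = 2936/3125.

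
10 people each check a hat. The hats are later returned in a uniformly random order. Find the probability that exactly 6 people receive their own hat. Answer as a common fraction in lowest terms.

1/1920

Choose which 6 of the 10 are fixed: C(10,6) = 210 ways.
The remaining 4 must have no fixed point: D(4) = 9.
P = 210·9/3628800 = 1/1920.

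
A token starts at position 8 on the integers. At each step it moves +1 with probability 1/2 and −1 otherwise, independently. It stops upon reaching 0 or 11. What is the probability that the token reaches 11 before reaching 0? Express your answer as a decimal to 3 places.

0.727

With a fair step, P(i) = ½P(i−1) + ½P(i+1) with P(0)=0, P(11)=1 has the linear solution P(i) = i/11.
P(8) = 8/11 ≈ 0.727.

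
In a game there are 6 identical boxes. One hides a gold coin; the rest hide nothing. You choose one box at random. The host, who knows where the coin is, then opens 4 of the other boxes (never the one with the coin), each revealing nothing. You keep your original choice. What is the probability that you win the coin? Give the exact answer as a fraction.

1/6

The host can always open 4 empty boxes regardless of your choice, so the reveals give no information about your original box.
P(win by staying) = 1/6.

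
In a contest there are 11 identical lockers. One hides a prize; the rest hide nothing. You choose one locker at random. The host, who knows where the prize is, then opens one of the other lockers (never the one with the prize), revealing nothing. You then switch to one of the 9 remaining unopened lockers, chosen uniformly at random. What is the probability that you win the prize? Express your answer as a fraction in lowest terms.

Your original locker holds the prize with probability 1/11, so the other 10 collectively hold it with probability 10/11.
The host can always find an empty locker to open, so this doesn't change that 10/11; it is now spread over the 9 remaining unopened lockers.
P(win by switching) = (10/11) · (1/9) = 10/99.

10/99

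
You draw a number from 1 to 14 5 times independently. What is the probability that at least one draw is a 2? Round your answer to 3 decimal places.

0.310

P(no draw is a 2) = (13/14)^5 ≈ 0.690.
P(at least one) = 1 − 0.690 = 0.310.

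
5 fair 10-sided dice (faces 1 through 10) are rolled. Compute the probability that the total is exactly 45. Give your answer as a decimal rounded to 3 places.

There are 10^5 = 100000 equally likely outcomes.
The number of ordered 5-tuples from {1,…,10} summing to 45 is 126.
P(sum = 45) = 126/100000 = 63/50000 ≈ 0.001.

0.001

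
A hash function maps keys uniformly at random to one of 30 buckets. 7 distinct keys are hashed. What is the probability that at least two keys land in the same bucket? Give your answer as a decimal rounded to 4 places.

0.5308

It's easier to compute the probability that all 7 are distinct.
P(all distinct) = 30/30 · 29/30 · ··· · 24/30 ≈ 0.4692.
So the probability of at least one match is 1 − 0.4692 = 0.5308.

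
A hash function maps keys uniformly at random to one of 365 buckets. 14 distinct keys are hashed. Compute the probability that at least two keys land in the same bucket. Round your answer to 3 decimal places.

0.223

It's easier to compute the probability that all 14 are distinct.
P(all distinct) = 365/365 · 364/365 · ··· · 352/365 ≈ 0.777.
So the probability of at least one match is 1 − 0.777 = 0.223.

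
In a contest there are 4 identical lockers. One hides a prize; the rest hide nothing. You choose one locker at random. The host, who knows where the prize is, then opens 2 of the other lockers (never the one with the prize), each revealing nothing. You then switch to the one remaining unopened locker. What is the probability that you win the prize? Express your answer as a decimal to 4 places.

0.7500

Your original locker holds the prize with probability 1/4, so the other 3 collectively hold it with probability 3/4.
The host can always find 2 empty lockers to open, so the reveals don't change that 3/4; it is now spread over the 1 remaining unopened locker.
P(win by switching) = (3/4) · (1/1) = 3/4 ≈ 0.7500.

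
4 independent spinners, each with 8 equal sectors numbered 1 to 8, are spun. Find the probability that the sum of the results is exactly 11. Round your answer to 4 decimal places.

0.0293

There are 8^4 = 4096 equally likely outcomes.
The number of ordered 4-tuples from {1,…,8} summing to 11 is 120.
P(sum = 11) = 120/4096 = 15/512 ≈ 0.0293.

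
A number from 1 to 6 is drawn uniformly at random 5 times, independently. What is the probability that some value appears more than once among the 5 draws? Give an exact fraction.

P(all 5 different) = 6/6 · 5/6 · ··· · 2/6 = 5/54.
P(at least two equal) = 1 − 5/54 = 49/54.

49/54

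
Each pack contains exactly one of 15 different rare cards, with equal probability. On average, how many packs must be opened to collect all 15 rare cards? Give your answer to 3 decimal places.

After i distinct types are collected, each trial gives a new one with probability (15−i)/15, so the expected wait for the next new type is 15/(15−i).
E = 15/15 + 15/14 + 15/13 + 15/12 + 15/11 + 15/10 + 15/9 + 15/8 + 15/7 + 15/6 + 15/5 + 15/4 + 15/3 + 15/2 + 15/1 = 1195757/24024 ≈ 49.773.

49.773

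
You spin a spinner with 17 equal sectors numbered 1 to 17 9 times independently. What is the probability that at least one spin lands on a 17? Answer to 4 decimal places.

0.4205

P(no spin lands on a 17) = (16/17)^9 ≈ 0.5795.
P(at least one) = 1 − 0.5795 = 0.4205.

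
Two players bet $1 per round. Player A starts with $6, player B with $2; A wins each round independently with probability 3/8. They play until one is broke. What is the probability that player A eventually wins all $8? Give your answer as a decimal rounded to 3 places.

0.349

Let r = q/p = (5/8)/(3/8) = 5/3. The recurrence P(i) = p·P(i+1) + q·P(i−1) with P(0)=0, P(8)=1 gives P(i) = (1 − r^i)/(1 − r^8).
P(6) = (1 − (5/3)^6) / (1 − (5/3)^8) = 8379/24004 ≈ 0.349.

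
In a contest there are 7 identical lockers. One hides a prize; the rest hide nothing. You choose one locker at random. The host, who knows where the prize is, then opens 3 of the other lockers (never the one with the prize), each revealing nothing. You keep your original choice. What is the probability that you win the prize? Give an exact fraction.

The host can always open 3 empty lockers regardless of your choice, so the reveals give no information about your original locker.
P(win by staying) = 1/7.

1/7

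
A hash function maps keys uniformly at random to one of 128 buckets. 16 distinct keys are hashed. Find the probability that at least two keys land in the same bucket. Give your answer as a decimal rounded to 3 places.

It's easier to compute the probability that all 16 are distinct.
P(all distinct) = 128/128 · 127/128 · ··· · 113/128 ≈ 0.376.
So the probability of at least one match is 1 − 0.376 = 0.624.

0.624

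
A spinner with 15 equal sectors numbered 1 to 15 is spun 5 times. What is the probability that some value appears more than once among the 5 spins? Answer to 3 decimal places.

P(all 5 different) = 15/15 · 14/15 · ··· · 11/15 ≈ 0.475.
P(at least two equal) = 1 − 0.475 = 0.525.

0.525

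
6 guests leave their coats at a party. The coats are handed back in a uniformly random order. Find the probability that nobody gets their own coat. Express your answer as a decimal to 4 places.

This is the derangement probability: permutations of 6 with no fixed point.
D(6) = 6! · (1 − 1/1! + 1/2! − ··· + (−1)^6/6!) = 265.
P = 265/720 = 53/144 ≈ 0.3681.

0.3681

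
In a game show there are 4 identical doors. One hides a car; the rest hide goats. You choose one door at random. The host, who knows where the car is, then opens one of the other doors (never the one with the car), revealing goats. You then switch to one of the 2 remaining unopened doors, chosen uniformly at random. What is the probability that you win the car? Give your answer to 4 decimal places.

0.3750

Your original door holds the car with probability 1/4, so the other 3 collectively hold it with probability 3/4.
The host can always find an empty door to open, so this doesn't change that 3/4; it is now spread over the 2 remaining unopened doors.
P(win by switching) = (3/4) · (1/2) = 3/8 ≈ 0.3750.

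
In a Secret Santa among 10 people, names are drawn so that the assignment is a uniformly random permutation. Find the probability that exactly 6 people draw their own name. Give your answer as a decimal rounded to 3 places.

0.001

Choose which 6 of the 10 are fixed: C(10,6) = 210 ways.
The remaining 4 must have no fixed point: D(4) = 9.
P = 210·9/3628800 = 1/1920 ≈ 0.001.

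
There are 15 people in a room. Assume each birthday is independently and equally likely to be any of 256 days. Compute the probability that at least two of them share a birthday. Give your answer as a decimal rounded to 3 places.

0.342

It's easier to compute the probability that all 15 are distinct.
P(all distinct) = 256/256 · 255/256 · ··· · 242/256 ≈ 0.658.
So the probability of at least one match is 1 − 0.658 = 0.342.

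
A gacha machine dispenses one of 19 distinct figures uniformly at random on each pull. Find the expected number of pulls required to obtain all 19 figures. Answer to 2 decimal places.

67.41

After i distinct types are collected, each trial gives a new one with probability (19−i)/19, so the expected wait for the next new type is 19/(19−i).
E = 19/19 + 19/18 + 19/17 + 19/16 + 19/15 + 19/14 + 19/13 + 19/12 + 19/11 + 19/10 + 19/9 + 19/8 + 19/7 + 19/6 + 19/5 + 19/4 + 19/3 + 19/2 + 19/1 = 275295799/4084080 ≈ 67.41.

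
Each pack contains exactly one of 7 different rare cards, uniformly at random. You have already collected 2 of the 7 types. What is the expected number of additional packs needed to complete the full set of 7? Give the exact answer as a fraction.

Starting from 2 distinct types, each trial gives a new one with probability (7−i)/7 when i types are held, so the wait for the next new type is 7/(7−i).
E = 7/5 + 7/4 + 7/3 + 7/2 + 7/1 = 959/60.

959/60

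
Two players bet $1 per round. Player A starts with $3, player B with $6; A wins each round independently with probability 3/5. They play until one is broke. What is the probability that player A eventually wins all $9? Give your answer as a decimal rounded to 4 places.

Let r = q/p = (2/5)/(3/5) = 2/3. The recurrence P(i) = p·P(i+1) + q·P(i−1) with P(0)=0, P(9)=1 gives P(i) = (1 − r^i)/(1 − r^9).
P(3) = (1 − (2/3)^3) / (1 − (2/3)^9) = 729/1009 ≈ 0.7225.

0.7225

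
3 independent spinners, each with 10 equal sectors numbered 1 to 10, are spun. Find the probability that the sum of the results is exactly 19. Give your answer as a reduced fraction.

There are 10^3 = 1000 equally likely outcomes.
The number of ordered 3-tuples from {1,…,10} summing to 19 is 69.
P(sum = 19) = 69/1000.

69/1000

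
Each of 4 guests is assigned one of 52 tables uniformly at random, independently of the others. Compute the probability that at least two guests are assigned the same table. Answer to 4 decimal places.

0.1114

It's easier to compute the probability that all 4 are distinct.
P(all distinct) = 52/52 · 51/52 · ··· · 49/52 ≈ 0.8886.
So the probability of at least one match is 1 − 0.8886 = 0.1114.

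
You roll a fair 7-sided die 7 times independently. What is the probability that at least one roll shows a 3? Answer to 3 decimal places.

P(no roll shows a 3) = (6/7)^7 ≈ 0.340.
P(at least one) = 1 − 0.340 = 0.660.

0.660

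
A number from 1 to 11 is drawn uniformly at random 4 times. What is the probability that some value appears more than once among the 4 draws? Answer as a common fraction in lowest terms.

P(all 4 different) = 11/11 · 10/11 · ··· · 8/11 = 720/1331.
P(at least two equal) = 1 − 720/1331 = 611/1331.

611/1331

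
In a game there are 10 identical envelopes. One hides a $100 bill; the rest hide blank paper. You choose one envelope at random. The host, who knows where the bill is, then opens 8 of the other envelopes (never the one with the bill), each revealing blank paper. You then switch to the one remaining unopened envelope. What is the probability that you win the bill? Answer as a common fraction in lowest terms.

Your original envelope holds the bill with probability 1/10, so the other 9 collectively hold it with probability 9/10.
The host can always find 8 empty envelopes to open, so the reveals don't change that 9/10; it is now spread over the 1 remaining unopened envelope.
P(win by switching) = (9/10) · (1/1) = 9/10.

9/10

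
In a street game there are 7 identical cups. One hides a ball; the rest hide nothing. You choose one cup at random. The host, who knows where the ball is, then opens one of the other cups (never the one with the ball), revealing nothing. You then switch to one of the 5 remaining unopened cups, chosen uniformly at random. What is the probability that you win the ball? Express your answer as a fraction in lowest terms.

Your original cup holds the ball with probability 1/7, so the other 6 collectively hold it with probability 6/7.
The host can always find an empty cup to open, so this doesn't change that 6/7; it is now spread over the 5 remaining unopened cups.
P(win by switching) = (6/7) · (1/5) = 6/35.

6/35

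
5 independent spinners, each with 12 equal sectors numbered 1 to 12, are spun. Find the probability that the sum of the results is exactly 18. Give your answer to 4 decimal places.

There are 12^5 = 248832 equally likely outcomes.
The number of ordered 5-tuples from {1,…,12} summing to 18 is 2355.
P(sum = 18) = 2355/248832 = 785/82944 ≈ 0.0095.

0.0095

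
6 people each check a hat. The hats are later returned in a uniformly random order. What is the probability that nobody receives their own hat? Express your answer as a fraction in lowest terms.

53/144

This is the derangement probability: permutations of 6 with no fixed point.
D(6) = 6! · (1 − 1/1! + 1/2! − ··· + (−1)^6/6!) = 265.
P = 265/720 = 53/144.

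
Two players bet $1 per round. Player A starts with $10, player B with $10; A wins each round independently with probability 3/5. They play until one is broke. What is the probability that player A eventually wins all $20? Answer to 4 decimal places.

0.9830

Let r = q/p = (2/5)/(3/5) = 2/3. The recurrence P(i) = p·P(i+1) + q·P(i−1) with P(0)=0, P(20)=1 gives P(i) = (1 − r^i)/(1 − r^20).
P(10) = (1 − (2/3)^10) / (1 − (2/3)^20) = 59049/60073 ≈ 0.9830.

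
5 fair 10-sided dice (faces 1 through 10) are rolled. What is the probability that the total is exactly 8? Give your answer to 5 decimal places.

There are 10^5 = 100000 equally likely outcomes.
The number of ordered 5-tuples from {1,…,10} summing to 8 is 35.
P(sum = 8) = 35/100000 = 7/20000 ≈ 0.00035.

0.00035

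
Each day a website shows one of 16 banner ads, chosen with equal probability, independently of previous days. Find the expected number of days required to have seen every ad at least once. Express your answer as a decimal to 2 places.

After i distinct types are collected, each trial gives a new one with probability (16−i)/16, so the expected wait for the next new type is 16/(16−i).
E = 16/16 + 16/15 + 16/14 + 16/13 + 16/12 + 16/11 + 16/10 + 16/9 + 16/8 + 16/7 + 16/6 + 16/5 + 16/4 + 16/3 + 16/2 + 16/1 = 2436559/45045 ≈ 54.09.

54.09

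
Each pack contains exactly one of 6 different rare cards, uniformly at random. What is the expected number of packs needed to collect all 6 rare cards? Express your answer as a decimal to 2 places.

After i distinct types are collected, each trial gives a new one with probability (6−i)/6, so the expected wait for the next new type is 6/(6−i).
E = 6/6 + 6/5 + 6/4 + 6/3 + 6/2 + 6/1 = 147/10 ≈ 14.70.

14.70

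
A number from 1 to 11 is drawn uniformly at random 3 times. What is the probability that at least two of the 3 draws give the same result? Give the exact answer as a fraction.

31/121

P(all 3 different) = 11/11 · 10/11 · ··· · 9/11 = 90/121.
P(at least two equal) = 1 − 90/121 = 31/121.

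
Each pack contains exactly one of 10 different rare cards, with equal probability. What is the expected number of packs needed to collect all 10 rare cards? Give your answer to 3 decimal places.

29.290

After i distinct types are collected, each trial gives a new one with probability (10−i)/10, so the expected wait for the next new type is 10/(10−i).
E = 10/10 + 10/9 + 10/8 + 10/7 + 10/6 + 10/5 + 10/4 + 10/3 + 10/2 + 10/1 = 7381/252 ≈ 29.290.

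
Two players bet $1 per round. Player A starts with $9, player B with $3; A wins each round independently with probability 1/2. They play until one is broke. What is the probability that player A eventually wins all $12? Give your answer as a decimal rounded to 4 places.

0.7500

With a fair step, P(i) = ½P(i−1) + ½P(i+1) with P(0)=0, P(12)=1 has the linear solution P(i) = i/12.
P(9) = 9/12 = 3/4 ≈ 0.7500.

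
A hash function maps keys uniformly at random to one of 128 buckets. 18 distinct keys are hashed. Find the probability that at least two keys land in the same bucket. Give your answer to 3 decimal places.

0.715

It's easier to compute the probability that all 18 are distinct.
P(all distinct) = 128/128 · 127/128 · ··· · 111/128 ≈ 0.285.
So the probability of at least one match is 1 − 0.285 = 0.715.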